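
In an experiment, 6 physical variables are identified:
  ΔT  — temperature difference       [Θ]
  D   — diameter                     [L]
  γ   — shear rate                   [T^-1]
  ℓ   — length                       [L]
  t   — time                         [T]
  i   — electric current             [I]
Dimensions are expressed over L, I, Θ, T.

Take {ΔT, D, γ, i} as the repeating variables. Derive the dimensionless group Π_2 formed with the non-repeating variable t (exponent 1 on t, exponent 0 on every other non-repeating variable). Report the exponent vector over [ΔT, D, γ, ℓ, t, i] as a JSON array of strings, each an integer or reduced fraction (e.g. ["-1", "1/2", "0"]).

["0", "0", "1", "0", "1", "0"]

Exponent matrix [L,I,Θ,T] × [ΔT,D,γ,ℓ,t,i]:
  L: [ 0  1  0  1  0  0]
  I: [ 0  0  0  0  0  1]
  Θ: [ 1  0  0  0  0  0]
  T: [ 0  0 -1  0  1  0]
Row reduction gives pivot columns ΔT,D,γ,i; rank = 4
Pivot set = {ΔT,D,γ,i}, free = {ℓ,t}
RREF:
  r0: [   1    0    0    0    0    0]
  r1: [   0    1    0    1    0    0]
  r2: [   0    0    1    0   -1    0]
  r3: [   0    0    0    0    0    1]
Fix exponent of t at 1, ℓ at 0; solve each RREF row for its pivot's exponent:
  r0: exp(ΔT) + (0)·1 = 0 ⇒ exp(ΔT) = 0
  r1: exp(D) + (0)·1 = 0 ⇒ exp(D) = 0
  r2: exp(γ) + (-1)·1 = 0 ⇒ exp(γ) = 1
  r3: exp(i) + (0)·1 = 0 ⇒ exp(i) = 0
Π_2 = γ · t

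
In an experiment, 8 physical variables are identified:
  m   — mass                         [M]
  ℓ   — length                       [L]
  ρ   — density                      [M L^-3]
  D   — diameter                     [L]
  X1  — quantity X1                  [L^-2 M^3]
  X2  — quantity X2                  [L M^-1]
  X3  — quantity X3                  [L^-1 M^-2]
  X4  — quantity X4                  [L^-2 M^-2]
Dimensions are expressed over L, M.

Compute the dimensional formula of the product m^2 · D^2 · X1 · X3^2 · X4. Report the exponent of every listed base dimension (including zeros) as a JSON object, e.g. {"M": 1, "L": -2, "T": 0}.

{"L": -4, "M": -1}

Exponent matrix [L,M] × [m,ℓ,ρ,D,X1,X2,X3,X4]:
  L: [ 0  1 -3  1 -2  1 -1 -2]
  M: [ 1  0  1  0  3 -1 -2 -2]
  [L]: (2)·0+(2)·1+(1)·-2+(2)·-1+(1)·-2 = -4
  [M]: (2)·1+(2)·0+(1)·3+(2)·-2+(1)·-2 = -1
⇒ L^-4 M^-1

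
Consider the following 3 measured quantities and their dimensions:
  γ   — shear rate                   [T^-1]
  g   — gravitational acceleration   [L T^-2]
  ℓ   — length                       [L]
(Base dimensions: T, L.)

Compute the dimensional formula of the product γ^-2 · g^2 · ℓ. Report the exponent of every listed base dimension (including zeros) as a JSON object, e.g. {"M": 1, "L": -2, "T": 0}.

Write exponents as rows T,L / cols γ,g,ℓ:
  T: [-1 -2  0]
  L: [ 0  1  1]
  [T]: (-2)·-1+(2)·-2+(1)·0 = -2
  [L]: (-2)·0+(2)·1+(1)·1 = 3
⇒ T^-2 L^3

{"T": -2, "L": 3}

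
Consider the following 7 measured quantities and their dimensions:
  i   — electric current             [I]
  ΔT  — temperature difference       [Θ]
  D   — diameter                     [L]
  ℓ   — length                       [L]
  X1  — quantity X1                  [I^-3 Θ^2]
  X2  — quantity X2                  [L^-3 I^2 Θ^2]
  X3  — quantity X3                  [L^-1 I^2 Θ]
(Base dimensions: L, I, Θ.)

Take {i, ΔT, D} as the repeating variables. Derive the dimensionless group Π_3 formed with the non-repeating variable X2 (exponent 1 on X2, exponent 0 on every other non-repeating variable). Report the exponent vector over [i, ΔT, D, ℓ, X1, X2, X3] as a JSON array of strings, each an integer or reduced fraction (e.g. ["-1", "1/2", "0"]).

["-2", "-2", "3", "0", "0", "1", "0"]

Exponent matrix [L,I,Θ] × [i,ΔT,D,ℓ,X1,X2,X3]:
  L: [ 0  0  1  1  0 -3 -1]
  I: [ 1  0  0  0 -3  2  2]
  Θ: [ 0  1  0  0  2  2  1]
Echelon form has 3 nonzero rows (pivots: i,ΔT,D)
Repeat: i,ΔT,D; free: ℓ,X1,X2,X3
RREF:
  r0: [   1    0    0    0   -3    2    2]
  r1: [   0    1    0    0    2    2    1]
  r2: [   0    0    1    1    0   -3   -1]
Fix exponent of X2 at 1, ℓ at 0, X1 at 0, X3 at 0; solve each RREF row for its pivot's exponent:
  r0: exp(i) + (2)·1 = 0 ⇒ exp(i) = -2
  r1: exp(ΔT) + (2)·1 = 0 ⇒ exp(ΔT) = -2
  r2: exp(D) + (-3)·1 = 0 ⇒ exp(D) = 3
Π_3 = i^-2 · ΔT^-2 · D^3 · X2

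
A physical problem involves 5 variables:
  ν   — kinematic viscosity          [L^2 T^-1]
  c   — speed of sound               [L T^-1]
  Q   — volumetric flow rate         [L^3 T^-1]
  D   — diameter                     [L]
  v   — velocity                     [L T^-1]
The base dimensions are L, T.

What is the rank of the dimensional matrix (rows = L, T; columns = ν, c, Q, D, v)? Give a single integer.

Write exponents as rows L,T / cols ν,c,Q,D,v:
  L: [ 2  1  3  1  1]
  T: [-1 -1 -1  0 -1]
Row reduction gives pivot columns ν,c; rank = 2

2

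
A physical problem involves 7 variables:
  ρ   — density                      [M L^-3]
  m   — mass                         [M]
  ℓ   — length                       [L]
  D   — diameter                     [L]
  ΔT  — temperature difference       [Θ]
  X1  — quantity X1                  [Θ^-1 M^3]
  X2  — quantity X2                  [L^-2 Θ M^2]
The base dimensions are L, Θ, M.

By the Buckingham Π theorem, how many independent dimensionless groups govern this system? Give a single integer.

Write exponents as rows L,Θ,M / cols ρ,m,ℓ,D,ΔT,X1,X2:
  L: [-3  0  1  1  0  0 -2]
  Θ: [ 0  0  0  0  1 -1  1]
  M: [ 1  1  0  0  0  3  2]
RREF → pivots at {ρ,m,ΔT} ⇒ r = 3
Π count = n − r = 7 − 3 = 4

4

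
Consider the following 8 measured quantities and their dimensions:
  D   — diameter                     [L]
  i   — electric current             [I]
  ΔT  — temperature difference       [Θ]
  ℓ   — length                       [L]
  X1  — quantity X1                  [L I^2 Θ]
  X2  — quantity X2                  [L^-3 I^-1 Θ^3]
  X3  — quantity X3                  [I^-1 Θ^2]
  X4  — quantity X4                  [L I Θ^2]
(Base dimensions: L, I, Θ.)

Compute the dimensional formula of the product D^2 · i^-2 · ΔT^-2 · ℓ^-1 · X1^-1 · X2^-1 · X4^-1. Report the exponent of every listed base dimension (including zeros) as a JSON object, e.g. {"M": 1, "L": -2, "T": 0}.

Dimensional matrix (L×I×Θ by D×i×ΔT×ℓ×X1×X2×X3×X4):
  L: [ 1  0  0  1  1 -3  0  1]
  I: [ 0  1  0  0  2 -1 -1  1]
  Θ: [ 0  0  1  0  1  3  2  2]
  [L]: (2)·1+(-2)·0+(-2)·0+(-1)·1+(-1)·1+(-1)·-3+(-1)·1 = 2
  [I]: (2)·0+(-2)·1+(-2)·0+(-1)·0+(-1)·2+(-1)·-1+(-1)·1 = -4
  [Θ]: (2)·0+(-2)·0+(-2)·1+(-1)·0+(-1)·1+(-1)·3+(-1)·2 = -8
⇒ L^2 I^-4 Θ^-8

{"L": 2, "I": -4, "Θ": -8}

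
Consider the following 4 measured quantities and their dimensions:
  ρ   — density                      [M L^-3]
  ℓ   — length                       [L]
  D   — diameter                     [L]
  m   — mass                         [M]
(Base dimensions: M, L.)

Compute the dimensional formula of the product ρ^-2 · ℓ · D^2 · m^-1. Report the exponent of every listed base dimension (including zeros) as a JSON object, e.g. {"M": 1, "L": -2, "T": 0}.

Write exponents as rows M,L / cols ρ,ℓ,D,m:
  M: [ 1  0  0  1]
  L: [-3  1  1  0]
  [M]: (-2)·1+(1)·0+(2)·0+(-1)·1 = -3
  [L]: (-2)·-3+(1)·1+(2)·1+(-1)·0 = 9
⇒ M^-3 L^9

{"M": -3, "L": 9}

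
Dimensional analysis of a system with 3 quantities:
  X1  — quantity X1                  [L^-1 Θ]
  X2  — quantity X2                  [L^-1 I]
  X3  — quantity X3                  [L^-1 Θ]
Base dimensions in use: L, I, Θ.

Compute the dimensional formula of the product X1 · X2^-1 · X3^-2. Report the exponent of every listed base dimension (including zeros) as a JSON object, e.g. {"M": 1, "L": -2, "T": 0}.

Dimensional matrix (L×I×Θ by X1×X2×X3):
  L: [-1 -1 -1]
  I: [ 0  1  0]
  Θ: [ 1  0  1]
  [L]: (1)·-1+(-1)·-1+(-2)·-1 = 2
  [I]: (1)·0+(-1)·1+(-2)·0 = -1
  [Θ]: (1)·1+(-1)·0+(-2)·1 = -1
⇒ L^2 I^-1 Θ^-1

{"L": 2, "I": -1, "Θ": -1}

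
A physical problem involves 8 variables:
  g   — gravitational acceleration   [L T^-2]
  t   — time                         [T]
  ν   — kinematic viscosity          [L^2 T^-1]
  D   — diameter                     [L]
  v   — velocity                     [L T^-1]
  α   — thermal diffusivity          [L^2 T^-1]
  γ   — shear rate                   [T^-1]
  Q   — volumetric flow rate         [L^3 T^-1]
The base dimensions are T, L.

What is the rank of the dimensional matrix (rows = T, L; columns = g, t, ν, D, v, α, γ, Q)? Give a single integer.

2

Exponent matrix [T,L] × [g,t,ν,D,v,α,γ,Q]:
  T: [-2  1 -1  0 -1 -1 -1 -1]
  L: [ 1  0  2  1  1  2  0  3]
RREF → pivots at {g,t} ⇒ r = 2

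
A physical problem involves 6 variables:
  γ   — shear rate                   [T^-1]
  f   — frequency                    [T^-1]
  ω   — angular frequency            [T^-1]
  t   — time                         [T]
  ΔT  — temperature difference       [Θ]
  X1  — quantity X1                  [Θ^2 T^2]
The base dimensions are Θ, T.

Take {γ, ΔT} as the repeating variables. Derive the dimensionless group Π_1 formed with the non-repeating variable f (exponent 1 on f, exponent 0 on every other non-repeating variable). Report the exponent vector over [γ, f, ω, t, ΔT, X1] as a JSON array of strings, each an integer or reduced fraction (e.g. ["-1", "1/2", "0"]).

["-1", "1", "0", "0", "0", "0"]

Exponent matrix [Θ,T] × [γ,f,ω,t,ΔT,X1]:
  Θ: [ 0  0  0  0  1  2]
  T: [-1 -1 -1  1  0  2]
Row reduction gives pivot columns γ,ΔT; rank = 2
Repeat: γ,ΔT; free: f,ω,t,X1
RREF:
  r0: [   1    1    1   -1    0   -2]
  r1: [   0    0    0    0    1    2]
Fix exponent of f at 1, ω at 0, t at 0, X1 at 0; solve each RREF row for its pivot's exponent:
  r0: exp(γ) + (1)·1 = 0 ⇒ exp(γ) = -1
  r1: exp(ΔT) + (0)·1 = 0 ⇒ exp(ΔT) = 0
Π_1 = γ^-1 · f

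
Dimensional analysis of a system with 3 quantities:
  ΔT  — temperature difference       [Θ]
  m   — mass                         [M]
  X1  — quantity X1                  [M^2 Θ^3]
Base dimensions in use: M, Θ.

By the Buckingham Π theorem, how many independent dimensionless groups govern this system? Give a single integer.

1

Exponent matrix [M,Θ] × [ΔT,m,X1]:
  M: [ 0  1  2]
  Θ: [ 1  0  3]
Echelon form has 2 nonzero rows (pivots: ΔT,m)
3 vars − rank 2 = 1 Π group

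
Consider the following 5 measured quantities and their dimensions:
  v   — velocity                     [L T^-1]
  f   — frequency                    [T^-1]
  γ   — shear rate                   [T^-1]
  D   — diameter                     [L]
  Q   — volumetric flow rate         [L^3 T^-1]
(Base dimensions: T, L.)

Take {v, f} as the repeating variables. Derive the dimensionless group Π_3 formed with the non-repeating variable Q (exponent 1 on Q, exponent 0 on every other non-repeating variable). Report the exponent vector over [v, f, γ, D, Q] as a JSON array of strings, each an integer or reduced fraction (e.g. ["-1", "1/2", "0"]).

Write exponents as rows T,L / cols v,f,γ,D,Q:
  T: [-1 -1 -1  0 -1]
  L: [ 1  0  0  1  3]
Row reduction gives pivot columns v,f; rank = 2
Repeat: v,f; free: γ,D,Q
RREF:
  r0: [   1    0    0    1    3]
  r1: [   0    1    1   -1   -2]
Fix exponent of Q at 1, γ at 0, D at 0; solve each RREF row for its pivot's exponent:
  r0: exp(v) + (3)·1 = 0 ⇒ exp(v) = -3
  r1: exp(f) + (-2)·1 = 0 ⇒ exp(f) = 2
Π_3 = v^-3 · f^2 · Q

["-3", "2", "0", "0", "1"]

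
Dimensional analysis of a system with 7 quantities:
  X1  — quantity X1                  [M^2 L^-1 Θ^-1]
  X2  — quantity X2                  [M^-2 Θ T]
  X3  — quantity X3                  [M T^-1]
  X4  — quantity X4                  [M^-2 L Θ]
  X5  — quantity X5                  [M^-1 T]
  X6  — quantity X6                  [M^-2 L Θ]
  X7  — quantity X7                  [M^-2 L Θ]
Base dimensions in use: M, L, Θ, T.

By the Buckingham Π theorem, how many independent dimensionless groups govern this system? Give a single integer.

Write exponents as rows M,L,Θ,T / cols X1,X2,X3,X4,X5,X6,X7:
  M: [ 2 -2  1 -2 -1 -2 -2]
  L: [-1  0  0  1  0  1  1]
  Θ: [-1  1  0  1  0  1  1]
  T: [ 0  1 -1  0  1  0  0]
RREF → pivots at {X1,X2,X3} ⇒ r = 3
Π count = n − r = 7 − 3 = 4

4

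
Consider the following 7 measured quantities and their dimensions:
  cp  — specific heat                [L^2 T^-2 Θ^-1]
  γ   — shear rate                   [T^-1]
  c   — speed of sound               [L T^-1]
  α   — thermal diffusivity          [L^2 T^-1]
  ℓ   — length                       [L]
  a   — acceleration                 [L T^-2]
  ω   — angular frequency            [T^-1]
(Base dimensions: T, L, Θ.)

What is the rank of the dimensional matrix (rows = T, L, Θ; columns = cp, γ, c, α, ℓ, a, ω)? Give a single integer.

Dimensional matrix (T×L×Θ by cp×γ×c×α×ℓ×a×ω):
  T: [-2 -1 -1 -1  0 -2 -1]
  L: [ 2  0  1  2  1  1  0]
  Θ: [-1  0  0  0  0  0  0]
Row reduction gives pivot columns cp,γ,c; rank = 3

3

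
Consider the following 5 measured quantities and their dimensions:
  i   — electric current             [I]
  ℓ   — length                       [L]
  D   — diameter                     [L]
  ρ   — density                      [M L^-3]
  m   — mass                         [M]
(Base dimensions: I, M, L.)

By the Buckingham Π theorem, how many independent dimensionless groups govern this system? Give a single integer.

Exponent matrix [I,M,L] × [i,ℓ,D,ρ,m]:
  I: [ 1  0  0  0  0]
  M: [ 0  0  0  1  1]
  L: [ 0  1  1 -3  0]
Row reduction gives pivot columns i,ℓ,ρ; rank = 3
5 vars − rank 3 = 2 Π groups

2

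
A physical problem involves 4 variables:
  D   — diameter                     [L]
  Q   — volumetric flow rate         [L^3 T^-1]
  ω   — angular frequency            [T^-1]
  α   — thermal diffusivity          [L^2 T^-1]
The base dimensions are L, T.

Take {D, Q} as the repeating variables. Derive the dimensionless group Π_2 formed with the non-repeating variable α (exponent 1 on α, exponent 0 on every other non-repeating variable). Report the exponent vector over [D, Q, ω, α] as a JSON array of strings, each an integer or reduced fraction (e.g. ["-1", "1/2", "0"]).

Write exponents as rows L,T / cols D,Q,ω,α:
  L: [ 1  3  0  2]
  T: [ 0 -1 -1 -1]
Echelon form has 2 nonzero rows (pivots: D,Q)
Pivot set = {D,Q}, free = {ω,α}
RREF:
  r0: [   1    0   -3   -1]
  r1: [   0    1    1    1]
Fix exponent of α at 1, ω at 0; solve each RREF row for its pivot's exponent:
  r0: exp(D) + (-1)·1 = 0 ⇒ exp(D) = 1
  r1: exp(Q) + (1)·1 = 0 ⇒ exp(Q) = -1
Π_2 = D · Q^-1 · α

["1", "-1", "0", "1"]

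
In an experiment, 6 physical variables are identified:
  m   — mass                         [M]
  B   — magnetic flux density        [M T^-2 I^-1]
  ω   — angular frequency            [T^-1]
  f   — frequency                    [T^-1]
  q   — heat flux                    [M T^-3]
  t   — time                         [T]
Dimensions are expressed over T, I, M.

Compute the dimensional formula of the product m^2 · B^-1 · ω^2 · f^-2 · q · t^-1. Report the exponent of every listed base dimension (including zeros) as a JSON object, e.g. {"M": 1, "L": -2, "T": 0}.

{"T": -2, "I": 1, "M": 2}

Write exponents as rows T,I,M / cols m,B,ω,f,q,t:
  T: [ 0 -2 -1 -1 -3  1]
  I: [ 0 -1  0  0  0  0]
  M: [ 1  1  0  0  1  0]
  [T]: (2)·0+(-1)·-2+(2)·-1+(-2)·-1+(1)·-3+(-1)·1 = -2
  [I]: (2)·0+(-1)·-1+(2)·0+(-2)·0+(1)·0+(-1)·0 = 1
  [M]: (2)·1+(-1)·1+(2)·0+(-2)·0+(1)·1+(-1)·0 = 2
⇒ T^-2 I M^2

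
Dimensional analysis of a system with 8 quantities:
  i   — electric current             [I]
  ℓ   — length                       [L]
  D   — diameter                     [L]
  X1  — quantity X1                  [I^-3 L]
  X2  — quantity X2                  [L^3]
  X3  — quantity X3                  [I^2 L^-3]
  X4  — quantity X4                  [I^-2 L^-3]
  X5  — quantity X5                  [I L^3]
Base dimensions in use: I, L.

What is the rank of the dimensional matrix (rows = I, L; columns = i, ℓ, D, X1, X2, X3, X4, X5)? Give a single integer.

2

Write exponents as rows I,L / cols i,ℓ,D,X1,X2,X3,X4,X5:
  I: [ 1  0  0 -3  0  2 -2  1]
  L: [ 0  1  1  1  3 -3 -3  3]
RREF → pivots at {i,ℓ} ⇒ r = 2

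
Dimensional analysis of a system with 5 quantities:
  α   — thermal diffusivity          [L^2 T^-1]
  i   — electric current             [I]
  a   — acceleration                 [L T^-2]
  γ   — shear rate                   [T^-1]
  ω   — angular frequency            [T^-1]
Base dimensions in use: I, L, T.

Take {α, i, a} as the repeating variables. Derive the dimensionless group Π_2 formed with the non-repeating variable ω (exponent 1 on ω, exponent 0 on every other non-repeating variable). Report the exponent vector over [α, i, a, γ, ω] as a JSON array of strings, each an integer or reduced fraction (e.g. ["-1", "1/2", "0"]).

["1/3", "0", "-2/3", "0", "1"]

Write exponents as rows I,L,T / cols α,i,a,γ,ω:
  I: [ 0  1  0  0  0]
  L: [ 2  0  1  0  0]
  T: [-1  0 -2 -1 -1]
RREF → pivots at {α,i,a} ⇒ r = 3
Pivot set = {α,i,a}, free = {γ,ω}
RREF:
  r0: [   1    0    0 -1/3 -1/3]
  r1: [   0    1    0    0    0]
  r2: [   0    0    1  2/3  2/3]
Fix exponent of ω at 1, γ at 0; solve each RREF row for its pivot's exponent:
  r0: exp(α) + (-1/3)·1 = 0 ⇒ exp(α) = 1/3
  r1: exp(i) + (0)·1 = 0 ⇒ exp(i) = 0
  r2: exp(a) + (2/3)·1 = 0 ⇒ exp(a) = -2/3
Π_2 = α^(1/3) · a^(-2/3) · ω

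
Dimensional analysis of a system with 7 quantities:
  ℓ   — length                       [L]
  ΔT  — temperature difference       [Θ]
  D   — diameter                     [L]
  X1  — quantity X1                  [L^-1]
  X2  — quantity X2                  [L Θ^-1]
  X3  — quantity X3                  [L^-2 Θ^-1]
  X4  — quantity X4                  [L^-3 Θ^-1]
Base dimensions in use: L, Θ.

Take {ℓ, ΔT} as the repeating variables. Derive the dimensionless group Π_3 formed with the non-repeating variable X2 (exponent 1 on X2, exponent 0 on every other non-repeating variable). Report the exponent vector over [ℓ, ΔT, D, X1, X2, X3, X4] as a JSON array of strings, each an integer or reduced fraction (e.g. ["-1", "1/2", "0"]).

Exponent matrix [L,Θ] × [ℓ,ΔT,D,X1,X2,X3,X4]:
  L: [ 1  0  1 -1  1 -2 -3]
  Θ: [ 0  1  0  0 -1 -1 -1]
Echelon form has 2 nonzero rows (pivots: ℓ,ΔT)
Repeat: ℓ,ΔT; free: D,X1,X2,X3,X4
RREF:
  r0: [   1    0    1   -1    1   -2   -3]
  r1: [   0    1    0    0   -1   -1   -1]
Fix exponent of X2 at 1, D at 0, X1 at 0, X3 at 0, X4 at 0; solve each RREF row for its pivot's exponent:
  r0: exp(ℓ) + (1)·1 = 0 ⇒ exp(ℓ) = -1
  r1: exp(ΔT) + (-1)·1 = 0 ⇒ exp(ΔT) = 1
Π_3 = ℓ^-1 · ΔT · X2

["-1", "1", "0", "0", "1", "0", "0"]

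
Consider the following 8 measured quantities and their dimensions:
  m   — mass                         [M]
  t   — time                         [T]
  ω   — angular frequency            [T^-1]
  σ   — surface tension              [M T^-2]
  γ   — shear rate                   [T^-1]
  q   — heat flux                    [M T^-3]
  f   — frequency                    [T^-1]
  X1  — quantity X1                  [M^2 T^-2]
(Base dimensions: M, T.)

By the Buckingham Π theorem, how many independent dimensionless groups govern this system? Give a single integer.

6

Exponent matrix [M,T] × [m,t,ω,σ,γ,q,f,X1]:
  M: [ 1  0  0  1  0  1  0  2]
  T: [ 0  1 -1 -2 -1 -3 -1 -2]
Row reduction gives pivot columns m,t; rank = 2
8 vars − rank 2 = 6 Π groups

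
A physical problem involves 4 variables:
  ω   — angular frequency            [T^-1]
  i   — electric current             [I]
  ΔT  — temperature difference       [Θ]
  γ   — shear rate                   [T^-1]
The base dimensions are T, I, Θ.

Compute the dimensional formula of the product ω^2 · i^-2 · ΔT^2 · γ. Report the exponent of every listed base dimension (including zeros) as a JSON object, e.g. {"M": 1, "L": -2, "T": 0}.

{"T": -3, "I": -2, "Θ": 2}

Write exponents as rows T,I,Θ / cols ω,i,ΔT,γ:
  T: [-1  0  0 -1]
  I: [ 0  1  0  0]
  Θ: [ 0  0  1  0]
  [T]: (2)·-1+(-2)·0+(2)·0+(1)·-1 = -3
  [I]: (2)·0+(-2)·1+(2)·0+(1)·0 = -2
  [Θ]: (2)·0+(-2)·0+(2)·1+(1)·0 = 2
⇒ T^-3 I^-2 Θ^2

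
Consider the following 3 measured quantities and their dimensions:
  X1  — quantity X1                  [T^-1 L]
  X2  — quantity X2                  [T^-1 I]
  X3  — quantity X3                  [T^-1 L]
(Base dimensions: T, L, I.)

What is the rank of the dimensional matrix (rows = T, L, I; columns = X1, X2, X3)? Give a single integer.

2

Dimensional matrix (T×L×I by X1×X2×X3):
  T: [-1 -1 -1]
  L: [ 1  0  1]
  I: [ 0  1  0]
Row reduction gives pivot columns X1,X2; rank = 2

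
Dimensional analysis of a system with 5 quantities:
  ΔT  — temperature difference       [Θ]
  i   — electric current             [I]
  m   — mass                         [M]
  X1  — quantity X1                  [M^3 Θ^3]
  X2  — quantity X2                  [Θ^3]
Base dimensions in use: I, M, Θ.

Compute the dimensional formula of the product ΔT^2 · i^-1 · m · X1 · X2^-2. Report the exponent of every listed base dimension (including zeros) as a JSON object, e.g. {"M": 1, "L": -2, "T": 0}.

Write exponents as rows I,M,Θ / cols ΔT,i,m,X1,X2:
  I: [ 0  1  0  0  0]
  M: [ 0  0  1  3  0]
  Θ: [ 1  0  0  3  3]
  [I]: (2)·0+(-1)·1+(1)·0+(1)·0+(-2)·0 = -1
  [M]: (2)·0+(-1)·0+(1)·1+(1)·3+(-2)·0 = 4
  [Θ]: (2)·1+(-1)·0+(1)·0+(1)·3+(-2)·3 = -1
⇒ I^-1 M^4 Θ^-1

{"I": -1, "M": 4, "Θ": -1}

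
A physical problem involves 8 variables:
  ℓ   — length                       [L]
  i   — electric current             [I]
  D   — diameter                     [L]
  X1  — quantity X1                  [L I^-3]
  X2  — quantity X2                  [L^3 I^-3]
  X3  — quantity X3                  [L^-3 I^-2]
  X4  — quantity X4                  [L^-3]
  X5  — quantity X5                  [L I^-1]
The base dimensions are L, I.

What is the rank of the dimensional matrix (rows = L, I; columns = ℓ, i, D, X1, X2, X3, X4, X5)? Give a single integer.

Write exponents as rows L,I / cols ℓ,i,D,X1,X2,X3,X4,X5:
  L: [ 1  0  1  1  3 -3 -3  1]
  I: [ 0  1  0 -3 -3 -2  0 -1]
Echelon form has 2 nonzero rows (pivots: ℓ,i)

2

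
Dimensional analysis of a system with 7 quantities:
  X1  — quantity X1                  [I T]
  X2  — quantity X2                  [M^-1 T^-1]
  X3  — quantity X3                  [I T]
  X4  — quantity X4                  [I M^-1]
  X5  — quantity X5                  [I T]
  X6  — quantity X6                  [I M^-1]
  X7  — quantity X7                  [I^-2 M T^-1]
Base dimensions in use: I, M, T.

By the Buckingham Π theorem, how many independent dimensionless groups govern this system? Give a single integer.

Dimensional matrix (I×M×T by X1×X2×X3×X4×X5×X6×X7):
  I: [ 1  0  1  1  1  1 -2]
  M: [ 0 -1  0 -1  0 -1  1]
  T: [ 1 -1  1  0  1  0 -1]
Row reduction gives pivot columns X1,X2; rank = 2
7 vars − rank 2 = 5 Π groups

5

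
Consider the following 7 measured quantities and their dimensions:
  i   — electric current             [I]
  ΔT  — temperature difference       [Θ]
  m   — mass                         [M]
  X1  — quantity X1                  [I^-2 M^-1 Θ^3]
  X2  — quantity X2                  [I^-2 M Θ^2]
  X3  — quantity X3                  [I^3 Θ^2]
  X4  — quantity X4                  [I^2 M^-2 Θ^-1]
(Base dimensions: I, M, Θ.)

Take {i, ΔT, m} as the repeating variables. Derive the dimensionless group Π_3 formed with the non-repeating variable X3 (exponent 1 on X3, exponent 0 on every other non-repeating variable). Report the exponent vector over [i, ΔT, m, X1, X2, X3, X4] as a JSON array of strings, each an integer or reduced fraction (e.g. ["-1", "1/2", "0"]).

["-3", "-2", "0", "0", "0", "1", "0"]

Exponent matrix [I,M,Θ] × [i,ΔT,m,X1,X2,X3,X4]:
  I: [ 1  0  0 -2 -2  3  2]
  M: [ 0  0  1 -1  1  0 -2]
  Θ: [ 0  1  0  3  2  2 -1]
Row reduction gives pivot columns i,ΔT,m; rank = 3
Pivot set = {i,ΔT,m}, free = {X1,X2,X3,X4}
RREF:
  r0: [   1    0    0   -2   -2    3    2]
  r1: [   0    1    0    3    2    2   -1]
  r2: [   0    0    1   -1    1    0   -2]
Fix exponent of X3 at 1, X1 at 0, X2 at 0, X4 at 0; solve each RREF row for its pivot's exponent:
  r0: exp(i) + (3)·1 = 0 ⇒ exp(i) = -3
  r1: exp(ΔT) + (2)·1 = 0 ⇒ exp(ΔT) = -2
  r2: exp(m) + (0)·1 = 0 ⇒ exp(m) = 0
Π_3 = i^-3 · ΔT^-2 · X3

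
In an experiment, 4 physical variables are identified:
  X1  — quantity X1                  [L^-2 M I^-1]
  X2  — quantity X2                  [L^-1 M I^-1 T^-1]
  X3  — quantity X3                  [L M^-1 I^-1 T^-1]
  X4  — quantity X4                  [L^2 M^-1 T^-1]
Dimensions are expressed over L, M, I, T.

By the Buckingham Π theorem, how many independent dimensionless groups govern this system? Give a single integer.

Write exponents as rows L,M,I,T / cols X1,X2,X3,X4:
  L: [-2 -1  1  2]
  M: [ 1  1 -1 -1]
  I: [-1 -1 -1  0]
  T: [ 0 -1 -1 -1]
Row reduction gives pivot columns X1,X2,X3; rank = 3
4 vars − rank 3 = 1 Π group

1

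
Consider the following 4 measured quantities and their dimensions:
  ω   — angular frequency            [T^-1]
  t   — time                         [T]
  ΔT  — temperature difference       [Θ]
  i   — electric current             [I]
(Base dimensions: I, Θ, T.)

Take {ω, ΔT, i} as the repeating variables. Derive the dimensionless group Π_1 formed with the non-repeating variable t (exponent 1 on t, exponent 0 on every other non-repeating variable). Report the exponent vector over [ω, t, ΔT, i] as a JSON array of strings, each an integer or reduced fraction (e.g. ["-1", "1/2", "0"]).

["1", "1", "0", "0"]

Exponent matrix [I,Θ,T] × [ω,t,ΔT,i]:
  I: [ 0  0  0  1]
  Θ: [ 0  0  1  0]
  T: [-1  1  0  0]
Row reduction gives pivot columns ω,ΔT,i; rank = 3
Repeat: ω,ΔT,i; free: t
RREF:
  r0: [   1   -1    0    0]
  r1: [   0    0    1    0]
  r2: [   0    0    0    1]
Fix exponent of t at 1; solve each RREF row for its pivot's exponent:
  r0: exp(ω) + (-1)·1 = 0 ⇒ exp(ω) = 1
  r1: exp(ΔT) + (0)·1 = 0 ⇒ exp(ΔT) = 0
  r2: exp(i) + (0)·1 = 0 ⇒ exp(i) = 0
Π_1 = ω · t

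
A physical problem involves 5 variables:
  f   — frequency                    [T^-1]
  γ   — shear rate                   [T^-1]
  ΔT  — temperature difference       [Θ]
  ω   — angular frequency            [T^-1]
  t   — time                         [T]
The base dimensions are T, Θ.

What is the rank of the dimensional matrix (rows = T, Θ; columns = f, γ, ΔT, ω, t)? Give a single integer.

Write exponents as rows T,Θ / cols f,γ,ΔT,ω,t:
  T: [-1 -1  0 -1  1]
  Θ: [ 0  0  1  0  0]
RREF → pivots at {f,ΔT} ⇒ r = 2

2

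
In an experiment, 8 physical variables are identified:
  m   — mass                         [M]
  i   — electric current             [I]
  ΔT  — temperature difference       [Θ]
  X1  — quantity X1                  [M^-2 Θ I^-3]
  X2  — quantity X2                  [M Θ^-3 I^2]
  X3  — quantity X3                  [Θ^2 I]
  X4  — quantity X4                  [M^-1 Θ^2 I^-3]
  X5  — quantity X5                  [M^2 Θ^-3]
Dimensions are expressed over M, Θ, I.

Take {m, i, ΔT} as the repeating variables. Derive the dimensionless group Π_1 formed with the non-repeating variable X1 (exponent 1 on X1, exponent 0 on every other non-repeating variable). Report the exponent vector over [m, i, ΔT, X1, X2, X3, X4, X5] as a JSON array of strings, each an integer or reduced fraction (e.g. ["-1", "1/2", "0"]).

["2", "3", "-1", "1", "0", "0", "0", "0"]

Exponent matrix [M,Θ,I] × [m,i,ΔT,X1,X2,X3,X4,X5]:
  M: [ 1  0  0 -2  1  0 -1  2]
  Θ: [ 0  0  1  1 -3  2  2 -3]
  I: [ 0  1  0 -3  2  1 -3  0]
Row reduction gives pivot columns m,i,ΔT; rank = 3
Repeat: m,i,ΔT; free: X1,X2,X3,X4,X5
RREF:
  r0: [   1    0    0   -2    1    0   -1    2]
  r1: [   0    1    0   -3    2    1   -3    0]
  r2: [   0    0    1    1   -3    2    2   -3]
Fix exponent of X1 at 1, X2 at 0, X3 at 0, X4 at 0, X5 at 0; solve each RREF row for its pivot's exponent:
  r0: exp(m) + (-2)·1 = 0 ⇒ exp(m) = 2
  r1: exp(i) + (-3)·1 = 0 ⇒ exp(i) = 3
  r2: exp(ΔT) + (1)·1 = 0 ⇒ exp(ΔT) = -1
Π_1 = m^2 · i^3 · ΔT^-1 · X1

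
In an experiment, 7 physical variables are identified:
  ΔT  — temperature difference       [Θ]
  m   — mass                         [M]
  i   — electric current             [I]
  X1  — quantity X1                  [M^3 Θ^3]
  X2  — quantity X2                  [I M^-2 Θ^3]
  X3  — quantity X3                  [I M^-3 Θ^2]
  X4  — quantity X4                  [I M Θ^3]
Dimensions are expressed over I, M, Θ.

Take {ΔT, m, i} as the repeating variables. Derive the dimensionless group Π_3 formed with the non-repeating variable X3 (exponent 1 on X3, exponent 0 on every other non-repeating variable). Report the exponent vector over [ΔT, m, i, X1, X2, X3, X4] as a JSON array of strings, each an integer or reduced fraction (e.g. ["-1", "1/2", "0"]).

Exponent matrix [I,M,Θ] × [ΔT,m,i,X1,X2,X3,X4]:
  I: [ 0  0  1  0  1  1  1]
  M: [ 0  1  0  3 -2 -3  1]
  Θ: [ 1  0  0  3  3  2  3]
Echelon form has 3 nonzero rows (pivots: ΔT,m,i)
Pivot set = {ΔT,m,i}, free = {X1,X2,X3,X4}
RREF:
  r0: [   1    0    0    3    3    2    3]
  r1: [   0    1    0    3   -2   -3    1]
  r2: [   0    0    1    0    1    1    1]
Fix exponent of X3 at 1, X1 at 0, X2 at 0, X4 at 0; solve each RREF row for its pivot's exponent:
  r0: exp(ΔT) + (2)·1 = 0 ⇒ exp(ΔT) = -2
  r1: exp(m) + (-3)·1 = 0 ⇒ exp(m) = 3
  r2: exp(i) + (1)·1 = 0 ⇒ exp(i) = -1
Π_3 = ΔT^-2 · m^3 · i^-1 · X3

["-2", "3", "-1", "0", "0", "1", "0"]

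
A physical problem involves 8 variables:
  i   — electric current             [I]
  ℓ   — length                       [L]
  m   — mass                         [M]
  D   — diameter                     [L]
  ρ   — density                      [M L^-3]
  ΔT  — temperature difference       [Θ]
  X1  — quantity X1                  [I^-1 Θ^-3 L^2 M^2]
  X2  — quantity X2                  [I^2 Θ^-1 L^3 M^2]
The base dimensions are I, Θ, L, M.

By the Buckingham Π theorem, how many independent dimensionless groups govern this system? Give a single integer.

Exponent matrix [I,Θ,L,M] × [i,ℓ,m,D,ρ,ΔT,X1,X2]:
  I: [ 1  0  0  0  0  0 -1  2]
  Θ: [ 0  0  0  0  0  1 -3 -1]
  L: [ 0  1  0  1 -3  0  2  3]
  M: [ 0  0  1  0  1  0  2  2]
Echelon form has 4 nonzero rows (pivots: i,ℓ,m,ΔT)
8 vars − rank 4 = 4 Π groups

4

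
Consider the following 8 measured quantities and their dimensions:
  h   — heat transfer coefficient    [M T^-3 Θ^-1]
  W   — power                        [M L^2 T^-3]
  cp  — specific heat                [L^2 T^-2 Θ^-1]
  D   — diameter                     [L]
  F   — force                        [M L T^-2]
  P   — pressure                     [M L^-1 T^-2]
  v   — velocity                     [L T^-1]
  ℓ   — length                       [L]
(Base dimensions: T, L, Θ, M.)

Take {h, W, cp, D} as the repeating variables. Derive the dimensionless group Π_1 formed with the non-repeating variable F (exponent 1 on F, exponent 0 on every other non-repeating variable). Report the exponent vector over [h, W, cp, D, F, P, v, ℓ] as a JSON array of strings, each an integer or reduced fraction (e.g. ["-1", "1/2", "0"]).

Write exponents as rows T,L,Θ,M / cols h,W,cp,D,F,P,v,ℓ:
  T: [-3 -3 -2  0 -2 -2 -1  0]
  L: [ 0  2  2  1  1 -1  1  1]
  Θ: [-1  0 -1  0  0  0  0  0]
  M: [ 1  1  0  0  1  1  0  0]
Echelon form has 4 nonzero rows (pivots: h,W,cp,D)
Repeat: h,W,cp,D; free: F,P,v,ℓ
RREF:
  r0: [   1    0    0    0  1/2  1/2 -1/2    0]
  r1: [   0    1    0    0  1/2  1/2  1/2    0]
  r2: [   0    0    1    0 -1/2 -1/2  1/2    0]
  r3: [   0    0    0    1    1   -1   -1    1]
Fix exponent of F at 1, P at 0, v at 0, ℓ at 0; solve each RREF row for its pivot's exponent:
  r0: exp(h) + (1/2)·1 = 0 ⇒ exp(h) = -1/2
  r1: exp(W) + (1/2)·1 = 0 ⇒ exp(W) = -1/2
  r2: exp(cp) + (-1/2)·1 = 0 ⇒ exp(cp) = 1/2
  r3: exp(D) + (1)·1 = 0 ⇒ exp(D) = -1
Π_1 = h^(-1/2) · W^(-1/2) · cp^(1/2) · D^-1 · F

["-1/2", "-1/2", "1/2", "-1", "1", "0", "0", "0"]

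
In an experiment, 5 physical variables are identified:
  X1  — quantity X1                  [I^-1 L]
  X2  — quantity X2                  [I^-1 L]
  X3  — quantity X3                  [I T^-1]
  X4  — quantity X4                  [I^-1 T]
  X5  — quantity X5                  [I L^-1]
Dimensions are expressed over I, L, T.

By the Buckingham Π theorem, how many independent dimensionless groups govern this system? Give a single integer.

Dimensional matrix (I×L×T by X1×X2×X3×X4×X5):
  I: [-1 -1  1 -1  1]
  L: [ 1  1  0  0 -1]
  T: [ 0  0 -1  1  0]
Row reduction gives pivot columns X1,X3; rank = 2
5 vars − rank 2 = 3 Π groups

3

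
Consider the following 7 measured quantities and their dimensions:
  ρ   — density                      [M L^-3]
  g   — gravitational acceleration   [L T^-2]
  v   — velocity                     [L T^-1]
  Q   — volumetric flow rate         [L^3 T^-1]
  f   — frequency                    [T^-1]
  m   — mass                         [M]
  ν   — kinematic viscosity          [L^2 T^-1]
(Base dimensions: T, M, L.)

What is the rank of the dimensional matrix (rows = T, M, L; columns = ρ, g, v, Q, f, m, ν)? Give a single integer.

3

Write exponents as rows T,M,L / cols ρ,g,v,Q,f,m,ν:
  T: [ 0 -2 -1 -1 -1  0 -1]
  M: [ 1  0  0  0  0  1  0]
  L: [-3  1  1  3  0  0  2]
Echelon form has 3 nonzero rows (pivots: ρ,g,v)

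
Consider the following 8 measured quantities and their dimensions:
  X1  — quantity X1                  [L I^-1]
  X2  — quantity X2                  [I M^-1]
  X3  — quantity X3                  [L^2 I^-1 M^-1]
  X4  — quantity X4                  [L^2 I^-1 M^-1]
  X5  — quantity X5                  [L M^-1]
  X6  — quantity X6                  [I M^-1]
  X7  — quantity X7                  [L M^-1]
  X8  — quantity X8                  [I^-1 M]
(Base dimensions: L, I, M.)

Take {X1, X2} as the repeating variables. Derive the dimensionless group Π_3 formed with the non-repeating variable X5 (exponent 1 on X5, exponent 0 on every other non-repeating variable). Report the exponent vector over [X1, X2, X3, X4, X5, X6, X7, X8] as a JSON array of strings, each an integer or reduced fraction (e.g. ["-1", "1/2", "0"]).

["-1", "-1", "0", "0", "1", "0", "0", "0"]

Dimensional matrix (L×I×M by X1×X2×X3×X4×X5×X6×X7×X8):
  L: [ 1  0  2  2  1  0  1  0]
  I: [-1  1 -1 -1  0  1  0 -1]
  M: [ 0 -1 -1 -1 -1 -1 -1  1]
Row reduction gives pivot columns X1,X2; rank = 2
Pivot set = {X1,X2}, free = {X3,X4,X5,X6,X7,X8}
RREF:
  r0: [   1    0    2    2    1    0    1    0]
  r1: [   0    1    1    1    1    1    1   -1]
  r2: [   0    0    0    0    0    0    0    0]
Fix exponent of X5 at 1, X3 at 0, X4 at 0, X6 at 0, X7 at 0, X8 at 0; solve each RREF row for its pivot's exponent:
  r0: exp(X1) + (1)·1 = 0 ⇒ exp(X1) = -1
  r1: exp(X2) + (1)·1 = 0 ⇒ exp(X2) = -1
Π_3 = X1^-1 · X2^-1 · X5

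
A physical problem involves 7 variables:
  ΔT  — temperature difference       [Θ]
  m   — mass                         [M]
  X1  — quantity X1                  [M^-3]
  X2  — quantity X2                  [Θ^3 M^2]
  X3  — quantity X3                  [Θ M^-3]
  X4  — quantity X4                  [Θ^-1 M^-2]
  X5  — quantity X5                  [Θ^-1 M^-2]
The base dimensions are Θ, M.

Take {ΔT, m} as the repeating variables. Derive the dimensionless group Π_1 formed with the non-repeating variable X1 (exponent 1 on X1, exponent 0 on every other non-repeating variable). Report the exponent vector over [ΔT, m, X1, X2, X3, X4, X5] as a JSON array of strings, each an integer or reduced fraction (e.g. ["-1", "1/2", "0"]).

Write exponents as rows Θ,M / cols ΔT,m,X1,X2,X3,X4,X5:
  Θ: [ 1  0  0  3  1 -1 -1]
  M: [ 0  1 -3  2 -3 -2 -2]
RREF → pivots at {ΔT,m} ⇒ r = 2
Pivot set = {ΔT,m}, free = {X1,X2,X3,X4,X5}
RREF:
  r0: [   1    0    0    3    1   -1   -1]
  r1: [   0    1   -3    2   -3   -2   -2]
Fix exponent of X1 at 1, X2 at 0, X3 at 0, X4 at 0, X5 at 0; solve each RREF row for its pivot's exponent:
  r0: exp(ΔT) + (0)·1 = 0 ⇒ exp(ΔT) = 0
  r1: exp(m) + (-3)·1 = 0 ⇒ exp(m) = 3
Π_1 = m^3 · X1

["0", "3", "1", "0", "0", "0", "0"]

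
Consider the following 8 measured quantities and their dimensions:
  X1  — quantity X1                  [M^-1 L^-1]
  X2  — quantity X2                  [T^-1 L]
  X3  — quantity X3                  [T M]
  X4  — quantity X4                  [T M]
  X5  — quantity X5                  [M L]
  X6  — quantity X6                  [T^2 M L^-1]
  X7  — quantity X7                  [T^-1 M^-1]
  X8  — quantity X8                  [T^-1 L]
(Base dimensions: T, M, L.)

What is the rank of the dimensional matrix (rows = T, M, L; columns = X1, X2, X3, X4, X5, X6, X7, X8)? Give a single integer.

2

Write exponents as rows T,M,L / cols X1,X2,X3,X4,X5,X6,X7,X8:
  T: [ 0 -1  1  1  0  2 -1 -1]
  M: [-1  0  1  1  1  1 -1  0]
  L: [-1  1  0  0  1 -1  0  1]
RREF → pivots at {X1,X2} ⇒ r = 2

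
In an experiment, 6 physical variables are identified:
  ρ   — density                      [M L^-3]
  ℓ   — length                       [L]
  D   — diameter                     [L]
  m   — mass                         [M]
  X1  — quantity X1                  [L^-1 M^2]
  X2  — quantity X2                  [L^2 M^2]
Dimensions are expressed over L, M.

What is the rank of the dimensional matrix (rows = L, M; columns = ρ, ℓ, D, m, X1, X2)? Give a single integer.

Exponent matrix [L,M] × [ρ,ℓ,D,m,X1,X2]:
  L: [-3  1  1  0 -1  2]
  M: [ 1  0  0  1  2  2]
RREF → pivots at {ρ,ℓ} ⇒ r = 2

2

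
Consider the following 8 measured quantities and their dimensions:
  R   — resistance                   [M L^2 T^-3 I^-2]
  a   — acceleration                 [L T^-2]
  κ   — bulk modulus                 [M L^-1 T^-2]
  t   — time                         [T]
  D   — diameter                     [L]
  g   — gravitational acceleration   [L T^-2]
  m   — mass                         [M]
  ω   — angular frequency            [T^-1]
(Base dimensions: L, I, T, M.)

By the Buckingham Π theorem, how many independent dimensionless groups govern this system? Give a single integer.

Dimensional matrix (L×I×T×M by R×a×κ×t×D×g×m×ω):
  L: [ 2  1 -1  0  1  1  0  0]
  I: [-2  0  0  0  0  0  0  0]
  T: [-3 -2 -2  1  0 -2  0 -1]
  M: [ 1  0  1  0  0  0  1  0]
RREF → pivots at {R,a,κ,t} ⇒ r = 4
8 vars − rank 4 = 4 Π groups

4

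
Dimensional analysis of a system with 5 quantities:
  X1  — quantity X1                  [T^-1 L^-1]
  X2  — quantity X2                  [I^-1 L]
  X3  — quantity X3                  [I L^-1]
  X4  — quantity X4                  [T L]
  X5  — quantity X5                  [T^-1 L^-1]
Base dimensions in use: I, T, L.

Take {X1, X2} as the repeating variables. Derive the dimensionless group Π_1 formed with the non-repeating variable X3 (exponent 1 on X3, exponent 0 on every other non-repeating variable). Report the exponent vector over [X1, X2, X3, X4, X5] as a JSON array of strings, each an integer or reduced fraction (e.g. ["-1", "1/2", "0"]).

["0", "1", "1", "0", "0"]

Dimensional matrix (I×T×L by X1×X2×X3×X4×X5):
  I: [ 0 -1  1  0  0]
  T: [-1  0  0  1 -1]
  L: [-1  1 -1  1 -1]
Row reduction gives pivot columns X1,X2; rank = 2
Pivot set = {X1,X2}, free = {X3,X4,X5}
RREF:
  r0: [   1    0    0   -1    1]
  r1: [   0    1   -1    0    0]
  r2: [   0    0    0    0    0]
Fix exponent of X3 at 1, X4 at 0, X5 at 0; solve each RREF row for its pivot's exponent:
  r0: exp(X1) + (0)·1 = 0 ⇒ exp(X1) = 0
  r1: exp(X2) + (-1)·1 = 0 ⇒ exp(X2) = 1
Π_1 = X2 · X3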